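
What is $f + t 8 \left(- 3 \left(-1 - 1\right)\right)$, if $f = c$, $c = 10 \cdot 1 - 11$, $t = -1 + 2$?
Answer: $47$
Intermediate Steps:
$t = 1$
$c = -1$ ($c = 10 - 11 = -1$)
$f = -1$
$f + t 8 \left(- 3 \left(-1 - 1\right)\right) = -1 + 1 \cdot 8 \left(- 3 \left(-1 - 1\right)\right) = -1 + 8 \left(\left(-3\right) \left(-2\right)\right) = -1 + 8 \cdot 6 = -1 + 48 = 47$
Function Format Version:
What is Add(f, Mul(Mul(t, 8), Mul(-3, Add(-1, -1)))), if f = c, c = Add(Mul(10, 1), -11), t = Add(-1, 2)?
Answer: 47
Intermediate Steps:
t = 1
c = -1 (c = Add(10, -11) = -1)
f = -1
Add(f, Mul(Mul(t, 8), Mul(-3, Add(-1, -1)))) = Add(-1, Mul(Mul(1, 8), Mul(-3, Add(-1, -1)))) = Add(-1, Mul(8, Mul(-3, -2))) = Add(-1, Mul(8, 6)) = Add(-1, 48) = 47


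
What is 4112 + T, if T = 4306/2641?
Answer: 10864098/2641 ≈ 4113.6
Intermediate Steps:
T = 4306/2641 (T = 4306*(1/2641) = 4306/2641 ≈ 1.6304)
4112 + T = 4112 + 4306/2641 = 10864098/2641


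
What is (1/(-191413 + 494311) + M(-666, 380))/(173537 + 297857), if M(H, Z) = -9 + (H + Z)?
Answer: -12764987/20397757116 ≈ -0.00062580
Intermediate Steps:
M(H, Z) = -9 + H + Z
(1/(-191413 + 494311) + M(-666, 380))/(173537 + 297857) = (1/(-191413 + 494311) + (-9 - 666 + 380))/(173537 + 297857) = (1/302898 - 295)/471394 = (1/302898 - 295)*(1/471394) = -89354909/302898*1/471394 = -12764987/20397757116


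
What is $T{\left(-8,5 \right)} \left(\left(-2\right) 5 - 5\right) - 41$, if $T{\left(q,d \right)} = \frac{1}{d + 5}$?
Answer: $- \frac{85}{2} \approx -42.5$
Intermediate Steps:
$T{\left(q,d \right)} = \frac{1}{5 + d}$
$T{\left(-8,5 \right)} \left(\left(-2\right) 5 - 5\right) - 41 = \frac{\left(-2\right) 5 - 5}{5 + 5} - 41 = \frac{-10 - 5}{10} - 41 = \frac{1}{10} \left(-15\right) - 41 = - \frac{3}{2} - 41 = - \frac{85}{2}$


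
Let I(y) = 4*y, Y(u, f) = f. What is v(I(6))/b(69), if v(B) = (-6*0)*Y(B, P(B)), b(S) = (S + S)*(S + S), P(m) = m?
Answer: 0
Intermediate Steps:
b(S) = 4*S² (b(S) = (2*S)*(2*S) = 4*S²)
v(B) = 0 (v(B) = (-6*0)*B = 0*B = 0)
v(I(6))/b(69) = 0/((4*69²)) = 0/((4*4761)) = 0/19044 = 0*(1/19044) = 0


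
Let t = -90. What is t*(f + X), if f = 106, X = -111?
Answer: 450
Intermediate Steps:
t*(f + X) = -90*(106 - 111) = -90*(-5) = 450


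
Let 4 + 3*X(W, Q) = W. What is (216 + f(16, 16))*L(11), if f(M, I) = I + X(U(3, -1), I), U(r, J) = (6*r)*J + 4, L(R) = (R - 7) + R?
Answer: 3390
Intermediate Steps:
L(R) = -7 + 2*R (L(R) = (-7 + R) + R = -7 + 2*R)
U(r, J) = 4 + 6*J*r (U(r, J) = 6*J*r + 4 = 4 + 6*J*r)
X(W, Q) = -4/3 + W/3
f(M, I) = -6 + I (f(M, I) = I + (-4/3 + (4 + 6*(-1)*3)/3) = I + (-4/3 + (4 - 18)/3) = I + (-4/3 + (⅓)*(-14)) = I + (-4/3 - 14/3) = I - 6 = -6 + I)
(216 + f(16, 16))*L(11) = (216 + (-6 + 16))*(-7 + 2*11) = (216 + 10)*(-7 + 22) = 226*15 = 3390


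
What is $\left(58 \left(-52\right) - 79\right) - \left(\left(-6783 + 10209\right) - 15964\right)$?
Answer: $9443$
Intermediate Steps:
$\left(58 \left(-52\right) - 79\right) - \left(\left(-6783 + 10209\right) - 15964\right) = \left(-3016 - 79\right) - \left(3426 - 15964\right) = -3095 - -12538 = -3095 + 12538 = 9443$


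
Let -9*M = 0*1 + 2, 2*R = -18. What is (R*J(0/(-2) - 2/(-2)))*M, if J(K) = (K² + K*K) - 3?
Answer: -2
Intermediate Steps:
R = -9 (R = (½)*(-18) = -9)
M = -2/9 (M = -(0*1 + 2)/9 = -(0 + 2)/9 = -⅑*2 = -2/9 ≈ -0.22222)
J(K) = -3 + 2*K² (J(K) = (K² + K²) - 3 = 2*K² - 3 = -3 + 2*K²)
(R*J(0/(-2) - 2/(-2)))*M = -9*(-3 + 2*(0/(-2) - 2/(-2))²)*(-2/9) = -9*(-3 + 2*(0*(-½) - 2*(-½))²)*(-2/9) = -9*(-3 + 2*(0 + 1)²)*(-2/9) = -9*(-3 + 2*1²)*(-2/9) = -9*(-3 + 2*1)*(-2/9) = -9*(-3 + 2)*(-2/9) = -9*(-1)*(-2/9) = 9*(-2/9) = -2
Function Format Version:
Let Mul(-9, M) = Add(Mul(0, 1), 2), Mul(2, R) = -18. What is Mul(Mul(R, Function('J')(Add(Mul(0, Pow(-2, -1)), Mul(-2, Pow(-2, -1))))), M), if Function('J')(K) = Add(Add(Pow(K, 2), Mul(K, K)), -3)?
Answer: -2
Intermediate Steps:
R = -9 (R = Mul(Rational(1, 2), -18) = -9)
M = Rational(-2, 9) (M = Mul(Rational(-1, 9), Add(Mul(0, 1), 2)) = Mul(Rational(-1, 9), Add(0, 2)) = Mul(Rational(-1, 9), 2) = Rational(-2, 9) ≈ -0.22222)
Function('J')(K) = Add(-3, Mul(2, Pow(K, 2))) (Function('J')(K) = Add(Add(Pow(K, 2), Pow(K, 2)), -3) = Add(Mul(2, Pow(K, 2)), -3) = Add(-3, Mul(2, Pow(K, 2))))
Mul(Mul(R, Function('J')(Add(Mul(0, Pow(-2, -1)), Mul(-2, Pow(-2, -1))))), M) = Mul(Mul(-9, Add(-3, Mul(2, Pow(Add(Mul(0, Pow(-2, -1)), Mul(-2, Pow(-2, -1))), 2)))), Rational(-2, 9)) = Mul(Mul(-9, Add(-3, Mul(2, Pow(Add(Mul(0, Rational(-1, 2)), Mul(-2, Rational(-1, 2))), 2)))), Rational(-2, 9)) = Mul(Mul(-9, Add(-3, Mul(2, Pow(Add(0, 1), 2)))), Rational(-2, 9)) = Mul(Mul(-9, Add(-3, Mul(2, Pow(1, 2)))), Rational(-2, 9)) = Mul(Mul(-9, Add(-3, Mul(2, 1))), Rational(-2, 9)) = Mul(Mul(-9, Add(-3, 2)), Rational(-2, 9)) = Mul(Mul(-9, -1), Rational(-2, 9)) = Mul(9, Rational(-2, 9)) = -2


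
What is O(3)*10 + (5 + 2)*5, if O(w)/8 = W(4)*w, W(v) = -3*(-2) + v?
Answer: 2435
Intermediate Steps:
W(v) = 6 + v
O(w) = 80*w (O(w) = 8*((6 + 4)*w) = 8*(10*w) = 80*w)
O(3)*10 + (5 + 2)*5 = (80*3)*10 + (5 + 2)*5 = 240*10 + 7*5 = 2400 + 35 = 2435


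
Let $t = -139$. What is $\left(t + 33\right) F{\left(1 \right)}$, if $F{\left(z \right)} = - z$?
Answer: $106$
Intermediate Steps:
$\left(t + 33\right) F{\left(1 \right)} = \left(-139 + 33\right) \left(\left(-1\right) 1\right) = \left(-106\right) \left(-1\right) = 106$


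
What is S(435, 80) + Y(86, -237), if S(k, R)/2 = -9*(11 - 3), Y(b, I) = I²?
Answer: 56025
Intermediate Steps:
S(k, R) = -144 (S(k, R) = 2*(-9*(11 - 3)) = 2*(-9*8) = 2*(-72) = -144)
S(435, 80) + Y(86, -237) = -144 + (-237)² = -144 + 56169 = 56025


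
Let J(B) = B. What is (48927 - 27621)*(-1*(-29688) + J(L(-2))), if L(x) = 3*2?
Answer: 632660364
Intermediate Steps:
L(x) = 6
(48927 - 27621)*(-1*(-29688) + J(L(-2))) = (48927 - 27621)*(-1*(-29688) + 6) = 21306*(29688 + 6) = 21306*29694 = 632660364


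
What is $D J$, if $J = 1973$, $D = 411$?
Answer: $810903$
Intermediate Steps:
$D J = 411 \cdot 1973 = 810903$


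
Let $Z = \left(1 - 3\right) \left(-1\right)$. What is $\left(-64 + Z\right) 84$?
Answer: $-5208$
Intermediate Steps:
$Z = 2$ ($Z = \left(-2\right) \left(-1\right) = 2$)
$\left(-64 + Z\right) 84 = \left(-64 + 2\right) 84 = \left(-62\right) 84 = -5208$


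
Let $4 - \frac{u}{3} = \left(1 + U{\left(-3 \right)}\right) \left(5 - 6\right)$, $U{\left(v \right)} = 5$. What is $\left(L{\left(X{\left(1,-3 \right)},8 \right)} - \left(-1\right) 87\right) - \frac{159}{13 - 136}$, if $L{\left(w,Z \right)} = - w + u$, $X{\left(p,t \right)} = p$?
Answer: $\frac{4809}{41} \approx 117.29$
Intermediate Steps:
$u = 30$ ($u = 12 - 3 \left(1 + 5\right) \left(5 - 6\right) = 12 - 3 \cdot 6 \left(-1\right) = 12 - -18 = 12 + 18 = 30$)
$L{\left(w,Z \right)} = 30 - w$ ($L{\left(w,Z \right)} = - w + 30 = 30 - w$)
$\left(L{\left(X{\left(1,-3 \right)},8 \right)} - \left(-1\right) 87\right) - \frac{159}{13 - 136} = \left(\left(30 - 1\right) - \left(-1\right) 87\right) - \frac{159}{13 - 136} = \left(\left(30 - 1\right) - -87\right) - \frac{159}{13 - 136} = \left(29 + 87\right) - \frac{159}{-123} = 116 - - \frac{53}{41} = 116 + \frac{53}{41} = \frac{4809}{41}$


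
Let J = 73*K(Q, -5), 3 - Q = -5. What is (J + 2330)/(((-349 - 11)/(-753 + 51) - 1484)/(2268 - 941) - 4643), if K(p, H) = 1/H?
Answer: -599144481/1201735175 ≈ -0.49857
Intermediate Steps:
Q = 8 (Q = 3 - 1*(-5) = 3 + 5 = 8)
J = -73/5 (J = 73/(-5) = 73*(-1/5) = -73/5 ≈ -14.600)
(J + 2330)/(((-349 - 11)/(-753 + 51) - 1484)/(2268 - 941) - 4643) = (-73/5 + 2330)/(((-349 - 11)/(-753 + 51) - 1484)/(2268 - 941) - 4643) = 11577/(5*((-360/(-702) - 1484)/1327 - 4643)) = 11577/(5*((-360*(-1/702) - 1484)*(1/1327) - 4643)) = 11577/(5*((20/39 - 1484)*(1/1327) - 4643)) = 11577/(5*(-57856/39*1/1327 - 4643)) = 11577/(5*(-57856/51753 - 4643)) = 11577/(5*(-240347035/51753)) = (11577/5)*(-51753/240347035) = -599144481/1201735175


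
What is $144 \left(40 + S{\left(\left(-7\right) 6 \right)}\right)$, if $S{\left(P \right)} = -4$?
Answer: $5184$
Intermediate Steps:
$144 \left(40 + S{\left(\left(-7\right) 6 \right)}\right) = 144 \left(40 - 4\right) = 144 \cdot 36 = 5184$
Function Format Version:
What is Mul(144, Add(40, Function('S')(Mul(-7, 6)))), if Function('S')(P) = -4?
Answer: 5184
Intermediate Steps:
Mul(144, Add(40, Function('S')(Mul(-7, 6)))) = Mul(144, Add(40, -4)) = Mul(144, 36) = 5184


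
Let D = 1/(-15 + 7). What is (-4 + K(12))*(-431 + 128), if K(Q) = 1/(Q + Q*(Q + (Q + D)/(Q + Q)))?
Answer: 3135444/2591 ≈ 1210.1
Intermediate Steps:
D = -1/8 (D = 1/(-8) = -1/8 ≈ -0.12500)
K(Q) = 1/(Q + Q*(Q + (-1/8 + Q)/(2*Q))) (K(Q) = 1/(Q + Q*(Q + (Q - 1/8)/(Q + Q))) = 1/(Q + Q*(Q + (-1/8 + Q)/((2*Q)))) = 1/(Q + Q*(Q + (-1/8 + Q)*(1/(2*Q)))) = 1/(Q + Q*(Q + (-1/8 + Q)/(2*Q))))
(-4 + K(12))*(-431 + 128) = (-4 + 16/(-1 + 16*12**2 + 24*12))*(-431 + 128) = (-4 + 16/(-1 + 16*144 + 288))*(-303) = (-4 + 16/(-1 + 2304 + 288))*(-303) = (-4 + 16/2591)*(-303) = -10348/2591*(-303) = 3135444/2591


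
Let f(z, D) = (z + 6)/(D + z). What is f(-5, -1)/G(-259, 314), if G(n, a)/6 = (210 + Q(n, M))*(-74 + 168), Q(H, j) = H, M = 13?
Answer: 1/165816 ≈ 6.0308e-6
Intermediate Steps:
G(n, a) = 118440 + 564*n (G(n, a) = 6*((210 + n)*(-74 + 168)) = 6*((210 + n)*94) = 6*(19740 + 94*n) = 118440 + 564*n)
f(z, D) = (6 + z)/(D + z)
f(-5, -1)/G(-259, 314) = ((6 - 5)/(-1 - 5))/(118440 + 564*(-259)) = (1/(-6))/(118440 - 146076) = (-⅙*1)/(-27636) = -1/27636*(-⅙) = 1/165816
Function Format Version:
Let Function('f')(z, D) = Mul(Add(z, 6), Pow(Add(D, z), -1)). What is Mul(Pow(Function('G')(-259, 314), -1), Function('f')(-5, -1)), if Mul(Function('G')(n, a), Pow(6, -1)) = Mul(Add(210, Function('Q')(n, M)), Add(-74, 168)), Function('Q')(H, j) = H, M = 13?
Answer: Rational(1, 165816) ≈ 6.0308e-6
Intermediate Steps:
Function('G')(n, a) = Add(118440, Mul(564, n)) (Function('G')(n, a) = Mul(6, Mul(Add(210, n), Add(-74, 168))) = Mul(6, Mul(Add(210, n), 94)) = Mul(6, Add(19740, Mul(94, n))) = Add(118440, Mul(564, n)))
Function('f')(z, D) = Mul(Pow(Add(D, z), -1), Add(6, z)) (Function('f')(z, D) = Mul(Add(6, z), Pow(Add(D, z), -1)) = Mul(Pow(Add(D, z), -1), Add(6, z)))
Mul(Pow(Function('G')(-259, 314), -1), Function('f')(-5, -1)) = Mul(Pow(Add(118440, Mul(564, -259)), -1), Mul(Pow(Add(-1, -5), -1), Add(6, -5))) = Mul(Pow(Add(118440, -146076), -1), Mul(Pow(-6, -1), 1)) = Mul(Pow(-27636, -1), Mul(Rational(-1, 6), 1)) = Mul(Rational(-1, 27636), Rational(-1, 6)) = Rational(1, 165816)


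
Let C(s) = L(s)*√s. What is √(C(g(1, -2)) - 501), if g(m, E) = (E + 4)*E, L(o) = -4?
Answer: √(-501 - 8*I) ≈ 0.1787 - 22.384*I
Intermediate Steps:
g(m, E) = E*(4 + E) (g(m, E) = (4 + E)*E = E*(4 + E))
C(s) = -4*√s
√(C(g(1, -2)) - 501) = √(-4*I*√2*√(4 - 2) - 501) = √(-4*2*I - 501) = √(-8*I - 501) = √(-501 - 8*I)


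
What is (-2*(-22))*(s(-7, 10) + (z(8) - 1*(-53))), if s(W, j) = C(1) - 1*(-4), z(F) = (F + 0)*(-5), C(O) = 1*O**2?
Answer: 792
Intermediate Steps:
C(O) = O**2
z(F) = -5*F (z(F) = F*(-5) = -5*F)
s(W, j) = 5 (s(W, j) = 1**2 - 1*(-4) = 1 + 4 = 5)
(-2*(-22))*(s(-7, 10) + (z(8) - 1*(-53))) = (-2*(-22))*(5 + (-5*8 - 1*(-53))) = 44*(5 + (-40 + 53)) = 44*(5 + 13) = 44*18 = 792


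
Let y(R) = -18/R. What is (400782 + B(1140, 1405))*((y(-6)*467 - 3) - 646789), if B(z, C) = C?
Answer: -259567870117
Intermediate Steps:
(400782 + B(1140, 1405))*((y(-6)*467 - 3) - 646789) = (400782 + 1405)*((-18/(-6)*467 - 3) - 646789) = 402187*((-18*(-1/6)*467 - 3) - 646789) = 402187*((3*467 - 3) - 646789) = 402187*((1401 - 3) - 646789) = 402187*(1398 - 646789) = 402187*(-645391) = -259567870117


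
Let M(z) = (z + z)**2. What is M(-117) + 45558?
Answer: 100314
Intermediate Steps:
M(z) = 4*z**2 (M(z) = (2*z)**2 = 4*z**2)
M(-117) + 45558 = 4*(-117)**2 + 45558 = 4*13689 + 45558 = 54756 + 45558 = 100314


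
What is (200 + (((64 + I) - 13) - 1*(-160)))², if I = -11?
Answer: 160000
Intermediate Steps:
(200 + (((64 + I) - 13) - 1*(-160)))² = (200 + (((64 - 11) - 13) - 1*(-160)))² = (200 + ((53 - 13) + 160))² = (200 + (40 + 160))² = (200 + 200)² = 400² = 160000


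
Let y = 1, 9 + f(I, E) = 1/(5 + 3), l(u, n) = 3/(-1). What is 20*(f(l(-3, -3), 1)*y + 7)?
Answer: -75/2 ≈ -37.500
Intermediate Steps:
l(u, n) = -3 (l(u, n) = 3*(-1) = -3)
f(I, E) = -71/8 (f(I, E) = -9 + 1/(5 + 3) = -9 + 1/8 = -71/8)
20*(f(l(-3, -3), 1)*y + 7) = 20*(-71/8*1 + 7) = 20*(-71/8 + 7) = 20*(-15/8) = -75/2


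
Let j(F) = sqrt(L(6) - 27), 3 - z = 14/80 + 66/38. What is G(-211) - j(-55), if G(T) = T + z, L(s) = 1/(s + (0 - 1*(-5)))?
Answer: -159533/760 - 2*I*sqrt(814)/11 ≈ -209.91 - 5.1874*I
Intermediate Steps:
L(s) = 1/(5 + s) (L(s) = 1/(s + (0 + 5)) = 1/(s + 5) = 1/(5 + s))
z = 827/760 (z = 3 - (14/80 + 66/38) = 3 - (14*(1/80) + 66*(1/38)) = 3 - (7/40 + 33/19) = 3 - 1*1453/760 = 3 - 1453/760 = 827/760 ≈ 1.0882)
j(F) = 2*I*sqrt(814)/11 (j(F) = sqrt(1/(5 + 6) - 27) = sqrt(1/11 - 27) = sqrt(-296/11) = 2*I*sqrt(814)/11)
G(T) = 827/760 + T (G(T) = T + 827/760 = 827/760 + T)
G(-211) - j(-55) = (827/760 - 211) - 2*I*sqrt(814)/11 = -159533/760 - 2*I*sqrt(814)/11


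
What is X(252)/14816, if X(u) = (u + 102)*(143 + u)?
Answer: 69915/7408 ≈ 9.4378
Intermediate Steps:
X(u) = (102 + u)*(143 + u)
X(252)/14816 = (14586 + 252² + 245*252)/14816 = (14586 + 63504 + 61740)*(1/14816) = 139830*(1/14816) = 69915/7408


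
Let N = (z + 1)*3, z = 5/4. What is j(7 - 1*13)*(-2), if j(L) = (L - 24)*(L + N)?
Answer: 45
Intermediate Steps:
z = 5/4 (z = 5*(¼) = 5/4 ≈ 1.2500)
N = 27/4 (N = (5/4 + 1)*3 = (9/4)*3 = 27/4 ≈ 6.7500)
j(L) = (-24 + L)*(27/4 + L) (j(L) = (L - 24)*(L + 27/4) = (-24 + L)*(27/4 + L))
j(7 - 1*13)*(-2) = (-162 + (7 - 1*13)² - 69*(7 - 1*13)/4)*(-2) = (-162 + (7 - 13)² - 69*(7 - 13)/4)*(-2) = (-162 + (-6)² - 69/4*(-6))*(-2) = (-162 + 36 + 207/2)*(-2) = -45/2*(-2) = 45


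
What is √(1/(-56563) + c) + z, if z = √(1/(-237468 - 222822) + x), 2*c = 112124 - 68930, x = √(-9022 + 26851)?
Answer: √69096857954930/56563 + √(-460290 + 635600652300*√1981)/460290 ≈ 158.51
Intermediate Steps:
x = 3*√1981 (x = √17829 = 3*√1981 ≈ 133.53)
c = 21597 (c = (112124 - 68930)/2 = (½)*43194 = 21597)
z = √(-1/460290 + 3*√1981) (z = √(1/(-237468 - 222822) + 3*√1981) = √(1/(-460290) + 3*√1981) = √(-1/460290 + 3*√1981) ≈ 11.555)
√(1/(-56563) + c) + z = √(1/(-56563) + 21597) + √(-460290 + 635600652300*√1981)/460290 = √(-1/56563 + 21597) + √(-460290 + 635600652300*√1981)/460290 = √(1221591110/56563) + √(-460290 + 635600652300*√1981)/460290 = √69096857954930/56563 + √(-460290 + 635600652300*√1981)/460290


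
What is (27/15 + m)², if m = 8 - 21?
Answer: 3136/25 ≈ 125.44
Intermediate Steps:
m = -13
(27/15 + m)² = (27/15 - 13)² = (27*(1/15) - 13)² = (9/5 - 13)² = (-56/5)² = 3136/25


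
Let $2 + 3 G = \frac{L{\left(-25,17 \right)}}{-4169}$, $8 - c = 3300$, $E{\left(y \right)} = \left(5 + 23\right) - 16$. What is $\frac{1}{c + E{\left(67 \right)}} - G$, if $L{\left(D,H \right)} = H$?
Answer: $\frac{9130631}{13674320} \approx 0.66772$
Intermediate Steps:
$E{\left(y \right)} = 12$ ($E{\left(y \right)} = 28 - 16 = 12$)
$c = -3292$ ($c = 8 - 3300 = -3292$)
$G = - \frac{2785}{4169}$ ($G = - \frac{2}{3} + \frac{17 \frac{1}{-4169}}{3} = - \frac{2}{3} + \frac{17 \left(- \frac{1}{4169}\right)}{3} = - \frac{2}{3} + \frac{1}{3} \left(- \frac{17}{4169}\right) = - \frac{2}{3} - \frac{17}{12507} = - \frac{2785}{4169} \approx -0.66803$)
$\frac{1}{c + E{\left(67 \right)}} - G = \frac{1}{-3292 + 12} - - \frac{2785}{4169} = \frac{1}{-3280} + \frac{2785}{4169} = - \frac{1}{3280} + \frac{2785}{4169} = \frac{9130631}{13674320}$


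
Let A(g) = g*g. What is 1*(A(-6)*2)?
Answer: 72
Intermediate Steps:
A(g) = g**2
1*(A(-6)*2) = 1*((-6)**2*2) = 1*(36*2) = 1*72 = 72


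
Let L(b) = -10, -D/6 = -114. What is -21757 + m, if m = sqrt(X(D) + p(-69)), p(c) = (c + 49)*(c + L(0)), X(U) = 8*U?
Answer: -21757 + 2*sqrt(1763) ≈ -21673.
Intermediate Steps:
D = 684 (D = -6*(-114) = 684)
p(c) = (-10 + c)*(49 + c) (p(c) = (c + 49)*(c - 10) = (49 + c)*(-10 + c) = (-10 + c)*(49 + c))
m = 2*sqrt(1763) (m = sqrt(8*684 + (-490 + (-69)**2 + 39*(-69))) = sqrt(5472 + (-490 + 4761 - 2691)) = sqrt(5472 + 1580) = sqrt(7052) = 2*sqrt(1763) ≈ 83.976)
-21757 + m = -21757 + 2*sqrt(1763)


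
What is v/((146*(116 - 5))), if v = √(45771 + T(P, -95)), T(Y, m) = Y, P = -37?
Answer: √45734/16206 ≈ 0.013196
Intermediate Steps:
v = √45734 (v = √(45771 - 37) = √45734 ≈ 213.85)
v/((146*(116 - 5))) = √45734/((146*(116 - 5))) = √45734/((146*111)) = √45734/16206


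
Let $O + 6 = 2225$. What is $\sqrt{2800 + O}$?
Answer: $\sqrt{5019} \approx 70.845$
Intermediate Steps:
$O = 2219$ ($O = -6 + 2225 = 2219$)
$\sqrt{2800 + O} = \sqrt{2800 + 2219} = \sqrt{5019}$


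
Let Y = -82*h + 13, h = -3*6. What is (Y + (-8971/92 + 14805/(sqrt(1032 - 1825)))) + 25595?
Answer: 2482757/92 - 14805*I*sqrt(793)/793 ≈ 26987.0 - 525.74*I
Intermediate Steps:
h = -18
Y = 1489 (Y = -82*(-18) + 13 = 1476 + 13 = 1489)
(Y + (-8971/92 + 14805/(sqrt(1032 - 1825)))) + 25595 = (1489 + (-8971/92 + 14805/(sqrt(1032 - 1825)))) + 25595 = (1489 + (-8971*1/92 + 14805/(sqrt(-793)))) + 25595 = (1489 + (-8971/92 + 14805/((I*sqrt(793))))) + 25595 = (1489 + (-8971/92 + 14805*(-I*sqrt(793)/793))) + 25595 = (1489 + (-8971/92 - 14805*I*sqrt(793)/793)) + 25595 = (128017/92 - 14805*I*sqrt(793)/793) + 25595 = 2482757/92 - 14805*I*sqrt(793)/793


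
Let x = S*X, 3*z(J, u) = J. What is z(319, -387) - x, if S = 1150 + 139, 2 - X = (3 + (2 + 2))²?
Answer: 182068/3 ≈ 60689.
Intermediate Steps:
z(J, u) = J/3
X = -47 (X = 2 - (3 + (2 + 2))² = 2 - (3 + 4)² = 2 - 1*7² = 2 - 1*49 = 2 - 49 = -47)
S = 1289
x = -60583 (x = 1289*(-47) = -60583)
z(319, -387) - x = (⅓)*319 - 1*(-60583) = 319/3 + 60583 = 182068/3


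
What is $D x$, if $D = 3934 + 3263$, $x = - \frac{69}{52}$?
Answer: $- \frac{496593}{52} \approx -9549.9$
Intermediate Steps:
$x = - \frac{69}{52}$ ($x = \left(-69\right) \frac{1}{52} = - \frac{69}{52} \approx -1.3269$)
$D = 7197$
$D x = 7197 \left(- \frac{69}{52}\right) = - \frac{496593}{52}$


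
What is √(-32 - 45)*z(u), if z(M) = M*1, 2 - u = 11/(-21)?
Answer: 53*I*√77/21 ≈ 22.146*I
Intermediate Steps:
u = 53/21 (u = 2 - 11/(-21) = 2 - 11*(-1)/21 = 2 - 1*(-11/21) = 2 + 11/21 = 53/21 ≈ 2.5238)
z(M) = M
√(-32 - 45)*z(u) = √(-32 - 45)*(53/21) = √(-77)*(53/21) = (I*√77)*(53/21) = 53*I*√77/21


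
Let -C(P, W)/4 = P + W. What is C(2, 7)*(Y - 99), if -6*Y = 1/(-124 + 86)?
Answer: 67713/19 ≈ 3563.8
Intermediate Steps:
C(P, W) = -4*P - 4*W (C(P, W) = -4*(P + W) = -4*P - 4*W)
Y = 1/228 (Y = -1/(6*(-124 + 86)) = -⅙/(-38) = -⅙*(-1/38) = 1/228 ≈ 0.0043860)
C(2, 7)*(Y - 99) = (-4*2 - 4*7)*(1/228 - 99) = (-8 - 28)*(-22571/228) = -36*(-22571/228) = 67713/19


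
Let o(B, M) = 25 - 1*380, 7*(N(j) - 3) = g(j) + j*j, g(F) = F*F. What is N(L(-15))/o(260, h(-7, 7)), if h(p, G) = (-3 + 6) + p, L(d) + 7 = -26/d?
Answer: -17207/559125 ≈ -0.030775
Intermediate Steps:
g(F) = F²
L(d) = -7 - 26/d
h(p, G) = 3 + p
N(j) = 3 + 2*j²/7 (N(j) = 3 + (j² + j*j)/7 = 3 + (j² + j²)/7 = 3 + (2*j²)/7 = 3 + 2*j²/7)
o(B, M) = -355 (o(B, M) = 25 - 380 = -355)
N(L(-15))/o(260, h(-7, 7)) = (3 + 2*(-7 - 26/(-15))²/7)/(-355) = (3 + 2*(-7 - 26*(-1/15))²/7)*(-1/355) = (3 + 2*(-7 + 26/15)²/7)*(-1/355) = (3 + 2*(-79/15)²/7)*(-1/355) = (3 + (2/7)*(6241/225))*(-1/355) = (3 + 12482/1575)*(-1/355) = (17207/1575)*(-1/355) = -17207/559125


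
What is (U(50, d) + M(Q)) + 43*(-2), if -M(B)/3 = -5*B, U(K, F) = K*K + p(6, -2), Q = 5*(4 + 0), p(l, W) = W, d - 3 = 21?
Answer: 2712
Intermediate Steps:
d = 24 (d = 3 + 21 = 24)
Q = 20 (Q = 5*4 = 20)
U(K, F) = -2 + K² (U(K, F) = K*K - 2 = K² - 2 = -2 + K²)
M(B) = 15*B (M(B) = -(-15)*B = 15*B)
(U(50, d) + M(Q)) + 43*(-2) = ((-2 + 50²) + 15*20) + 43*(-2) = ((-2 + 2500) + 300) - 86 = (2498 + 300) - 86 = 2798 - 86 = 2712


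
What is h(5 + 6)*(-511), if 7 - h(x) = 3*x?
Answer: 13286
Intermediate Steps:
h(x) = 7 - 3*x
h(5 + 6)*(-511) = (7 - 3*(5 + 6))*(-511) = (7 - 3*11)*(-511) = (7 - 33)*(-511) = -26*(-511) = 13286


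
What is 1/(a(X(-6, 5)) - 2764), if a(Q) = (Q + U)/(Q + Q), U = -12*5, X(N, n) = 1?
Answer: -2/5587 ≈ -0.00035797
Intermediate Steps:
U = -60
a(Q) = (-60 + Q)/(2*Q) (a(Q) = (Q - 60)/(Q + Q) = (-60 + Q)/((2*Q)) = (-60 + Q)*(1/(2*Q)) = (-60 + Q)/(2*Q))
1/(a(X(-6, 5)) - 2764) = 1/((½)*(-60 + 1)/1 - 2764) = 1/((½)*1*(-59) - 2764) = 1/(-59/2 - 2764) = 1/(-5587/2) = -2/5587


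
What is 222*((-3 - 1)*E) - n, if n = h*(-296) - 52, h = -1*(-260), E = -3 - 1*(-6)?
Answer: 74348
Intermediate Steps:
E = 3 (E = -3 + 6 = 3)
h = 260
n = -77012 (n = 260*(-296) - 52 = -76960 - 52 = -77012)
222*((-3 - 1)*E) - n = 222*((-3 - 1)*3) - 1*(-77012) = 222*(-4*3) + 77012 = 222*(-12) + 77012 = -2664 + 77012 = 74348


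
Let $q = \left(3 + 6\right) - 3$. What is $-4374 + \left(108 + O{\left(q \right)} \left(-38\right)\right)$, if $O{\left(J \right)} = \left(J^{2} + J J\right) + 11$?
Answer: $-7420$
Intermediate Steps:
$q = 6$ ($q = 9 - 3 = 6$)
$O{\left(J \right)} = 11 + 2 J^{2}$ ($O{\left(J \right)} = \left(J^{2} + J^{2}\right) + 11 = 2 J^{2} + 11 = 11 + 2 J^{2}$)
$-4374 + \left(108 + O{\left(q \right)} \left(-38\right)\right) = -4374 + \left(108 + \left(11 + 2 \cdot 6^{2}\right) \left(-38\right)\right) = -4374 + \left(108 + \left(11 + 2 \cdot 36\right) \left(-38\right)\right) = -4374 + \left(108 + \left(11 + 72\right) \left(-38\right)\right) = -4374 + \left(108 + 83 \left(-38\right)\right) = -4374 + \left(108 - 3154\right) = -4374 - 3046 = -7420$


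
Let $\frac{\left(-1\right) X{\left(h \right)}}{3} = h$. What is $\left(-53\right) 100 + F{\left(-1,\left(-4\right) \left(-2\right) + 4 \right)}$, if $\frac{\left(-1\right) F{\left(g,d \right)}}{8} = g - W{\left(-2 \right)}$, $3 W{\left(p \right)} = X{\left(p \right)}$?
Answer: $-5276$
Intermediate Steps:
$X{\left(h \right)} = - 3 h$
$W{\left(p \right)} = - p$ ($W{\left(p \right)} = \frac{\left(-3\right) p}{3} = - p$)
$F{\left(g,d \right)} = 16 - 8 g$ ($F{\left(g,d \right)} = - 8 \left(g - \left(-1\right) \left(-2\right)\right) = - 8 \left(g - 2\right) = - 8 \left(-2 + g\right) = 16 - 8 g$)
$\left(-53\right) 100 + F{\left(-1,\left(-4\right) \left(-2\right) + 4 \right)} = \left(-53\right) 100 + \left(16 - -8\right) = -5300 + \left(16 + 8\right) = -5300 + 24 = -5276$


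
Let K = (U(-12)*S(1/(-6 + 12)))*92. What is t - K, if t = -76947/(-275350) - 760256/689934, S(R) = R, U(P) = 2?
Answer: -427292630693/13569523350 ≈ -31.489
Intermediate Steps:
K = 92/3 (K = (2/(-6 + 12))*92 = (2/6)*92 = (2*(⅙))*92 = (⅓)*92 = 92/3 ≈ 30.667)
t = -11160581293/13569523350 (t = -76947*(-1/275350) - 760256*1/689934 = 76947/275350 - 54304/49281 = -11160581293/13569523350 ≈ -0.82247)
t - K = -11160581293/13569523350 - 1*92/3 = -11160581293/13569523350 - 92/3 = -427292630693/13569523350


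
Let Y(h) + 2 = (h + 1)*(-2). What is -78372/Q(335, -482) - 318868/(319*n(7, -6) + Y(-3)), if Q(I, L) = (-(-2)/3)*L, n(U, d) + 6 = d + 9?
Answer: 132981133/230155 ≈ 577.79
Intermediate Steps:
Y(h) = -4 - 2*h (Y(h) = -2 + (h + 1)*(-2) = -2 + (1 + h)*(-2) = -2 + (-2 - 2*h) = -4 - 2*h)
n(U, d) = 3 + d (n(U, d) = -6 + (d + 9) = -6 + (9 + d) = 3 + d)
Q(I, L) = 2*L/3 (Q(I, L) = (-(-2)/3)*L = (-1*(-⅔))*L = 2*L/3)
-78372/Q(335, -482) - 318868/(319*n(7, -6) + Y(-3)) = -78372/((⅔)*(-482)) - 318868/(319*(3 - 6) + (-4 - 2*(-3))) = -78372/(-964/3) - 318868/(319*(-3) + (-4 + 6)) = -78372*(-3/964) - 318868/(-957 + 2) = 58779/241 - 318868/(-955) = 58779/241 - 318868*(-1/955) = 58779/241 + 318868/955 = 132981133/230155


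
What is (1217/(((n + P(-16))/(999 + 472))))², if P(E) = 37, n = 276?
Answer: 3204841102849/97969 ≈ 3.2713e+7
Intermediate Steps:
(1217/(((n + P(-16))/(999 + 472))))² = (1217/(((276 + 37)/(999 + 472))))² = (1217/((313/1471)))² = (1217/((313*(1/1471))))² = (1217/(313/1471))² = (1217*(1471/313))² = (1790207/313)² = 3204841102849/97969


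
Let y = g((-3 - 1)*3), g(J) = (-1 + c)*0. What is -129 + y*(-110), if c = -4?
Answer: -129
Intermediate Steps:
g(J) = 0 (g(J) = (-1 - 4)*0 = -5*0 = 0)
y = 0
-129 + y*(-110) = -129 + 0*(-110) = -129 + 0 = -129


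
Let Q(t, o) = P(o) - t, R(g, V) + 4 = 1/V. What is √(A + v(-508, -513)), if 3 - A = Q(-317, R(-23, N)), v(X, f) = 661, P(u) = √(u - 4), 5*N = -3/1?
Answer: √(3123 - 3*I*√87)/3 ≈ 18.628 - 0.083452*I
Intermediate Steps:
N = -⅗ (N = (-3/1)/5 = (-3*1)/5 = (⅕)*(-3) = -⅗ ≈ -0.60000)
P(u) = √(-4 + u)
R(g, V) = -4 + 1/V
Q(t, o) = √(-4 + o) - t
A = -314 - I*√87/3 (A = 3 - (√(-4 + (-4 + 1/(-⅗))) - 1*(-317)) = 3 - (√(-4 + (-4 - 5/3)) + 317) = 3 - (√(-4 - 17/3) + 317) = 3 - (√(-29/3) + 317) = 3 - (I*√87/3 + 317) = 3 - (317 + I*√87/3) = 3 + (-317 - I*√87/3) = -314 - I*√87/3 ≈ -314.0 - 3.1091*I)
√(A + v(-508, -513)) = √((-314 - I*√87/3) + 661) = √(347 - I*√87/3)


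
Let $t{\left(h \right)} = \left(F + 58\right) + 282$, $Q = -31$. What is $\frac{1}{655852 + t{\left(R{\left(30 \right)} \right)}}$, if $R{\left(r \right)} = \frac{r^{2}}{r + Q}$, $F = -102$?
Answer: $\frac{1}{656090} \approx 1.5242 \cdot 10^{-6}$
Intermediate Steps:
$R{\left(r \right)} = \frac{r^{2}}{-31 + r}$ ($R{\left(r \right)} = \frac{r^{2}}{r - 31} = \frac{r^{2}}{-31 + r}$)
$t{\left(h \right)} = 238$ ($t{\left(h \right)} = \left(-102 + 58\right) + 282 = -44 + 282 = 238$)
$\frac{1}{655852 + t{\left(R{\left(30 \right)} \right)}} = \frac{1}{655852 + 238} = \frac{1}{656090}$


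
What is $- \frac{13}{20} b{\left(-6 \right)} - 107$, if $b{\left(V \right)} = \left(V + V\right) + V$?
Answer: $- \frac{953}{10} \approx -95.3$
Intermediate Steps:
$b{\left(V \right)} = 3 V$ ($b{\left(V \right)} = 2 V + V = 3 V$)
$- \frac{13}{20} b{\left(-6 \right)} - 107 = - \frac{13}{20} \cdot 3 \left(-6\right) - 107 = \left(-13\right) \frac{1}{20} \left(-18\right) - 107 = \left(- \frac{13}{20}\right) \left(-18\right) - 107 = \frac{117}{10} - 107 = - \frac{953}{10}$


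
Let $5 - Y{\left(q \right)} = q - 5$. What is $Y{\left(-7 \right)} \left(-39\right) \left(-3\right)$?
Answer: $1989$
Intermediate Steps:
$Y{\left(q \right)} = 10 - q$ ($Y{\left(q \right)} = 5 - \left(q - 5\right) = 5 - \left(-5 + q\right) = 10 - q$)
$Y{\left(-7 \right)} \left(-39\right) \left(-3\right) = \left(10 - -7\right) \left(-39\right) \left(-3\right) = \left(10 + 7\right) \left(-39\right) \left(-3\right) = 17 \left(-39\right) \left(-3\right) = \left(-663\right) \left(-3\right) = 1989$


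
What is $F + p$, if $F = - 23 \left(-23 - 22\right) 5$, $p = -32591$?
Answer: $-27416$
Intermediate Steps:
$F = 5175$ ($F = \left(-23\right) \left(-45\right) 5 = 1035 \cdot 5 = 5175$)
$F + p = 5175 - 32591 = -27416$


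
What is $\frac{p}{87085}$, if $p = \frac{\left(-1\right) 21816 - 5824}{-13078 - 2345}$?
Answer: $\frac{5528}{268622391} \approx 2.0579 \cdot 10^{-5}$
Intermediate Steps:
$p = \frac{27640}{15423}$ ($p = \frac{-21816 - 5824}{-15423} = \left(-27640\right) \left(- \frac{1}{15423}\right) = \frac{27640}{15423} \approx 1.7921$)
$\frac{p}{87085} = \frac{27640}{15423 \cdot 87085} = \frac{27640}{15423} \cdot \frac{1}{87085} = \frac{5528}{268622391}$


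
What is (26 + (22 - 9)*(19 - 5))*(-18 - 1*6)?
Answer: -4992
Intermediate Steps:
(26 + (22 - 9)*(19 - 5))*(-18 - 1*6) = (26 + 13*14)*(-18 - 6) = (26 + 182)*(-24) = 208*(-24) = -4992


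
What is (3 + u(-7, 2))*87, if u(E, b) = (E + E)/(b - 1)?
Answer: -957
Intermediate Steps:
u(E, b) = 2*E/(-1 + b) (u(E, b) = (2*E)/(-1 + b) = 2*E/(-1 + b))
(3 + u(-7, 2))*87 = (3 + 2*(-7)/(-1 + 2))*87 = (3 + 2*(-7)/1)*87 = (3 + 2*(-7)*1)*87 = (3 - 14)*87 = -11*87 = -957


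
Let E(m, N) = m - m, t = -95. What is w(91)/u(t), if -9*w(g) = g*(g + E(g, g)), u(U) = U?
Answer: 8281/855 ≈ 9.6854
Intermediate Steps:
E(m, N) = 0
w(g) = -g²/9 (w(g) = -g*(g + 0)/9 = -g*g/9 = -g²/9)
w(91)/u(t) = -⅑*91²/(-95) = -⅑*8281*(-1/95) = -8281/9*(-1/95) = 8281/855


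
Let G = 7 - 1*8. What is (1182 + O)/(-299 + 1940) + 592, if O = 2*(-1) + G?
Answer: 324217/547 ≈ 592.72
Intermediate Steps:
G = -1 (G = 7 - 8 = -1)
O = -3 (O = 2*(-1) - 1 = -2 - 1 = -3)
(1182 + O)/(-299 + 1940) + 592 = (1182 - 3)/(-299 + 1940) + 592 = 1179/1641 + 592 = 1179*(1/1641) + 592 = 393/547 + 592 = 324217/547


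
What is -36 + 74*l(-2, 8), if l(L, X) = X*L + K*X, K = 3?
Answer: 556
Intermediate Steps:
l(L, X) = 3*X + L*X (l(L, X) = X*L + 3*X = L*X + 3*X = 3*X + L*X)
-36 + 74*l(-2, 8) = -36 + 74*(8*(3 - 2)) = -36 + 74*(8*1) = -36 + 74*8 = -36 + 592 = 556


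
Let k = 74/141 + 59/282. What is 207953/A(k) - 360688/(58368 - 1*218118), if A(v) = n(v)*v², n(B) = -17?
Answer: -16305948449908/718315875 ≈ -22700.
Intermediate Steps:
k = 69/94 (k = 74*(1/141) + 59*(1/282) = 74/141 + 59/282 = 69/94 ≈ 0.73404)
A(v) = -17*v²
207953/A(k) - 360688/(58368 - 1*218118) = 207953/((-17*(69/94)²)) - 360688/(58368 - 1*218118) = 207953/((-17*4761/8836)) - 360688/(58368 - 218118) = 207953/(-80937/8836) - 360688/(-159750) = 207953*(-8836/80937) - 360688*(-1/159750) = -1837472708/80937 + 180344/79875 = -16305948449908/718315875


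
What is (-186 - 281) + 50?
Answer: -417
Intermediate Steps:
(-186 - 281) + 50 = -467 + 50 = -417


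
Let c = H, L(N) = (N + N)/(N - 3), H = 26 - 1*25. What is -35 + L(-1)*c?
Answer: -69/2 ≈ -34.500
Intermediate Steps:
H = 1 (H = 26 - 25 = 1)
L(N) = 2*N/(-3 + N) (L(N) = (2*N)/(-3 + N) = 2*N/(-3 + N))
c = 1
-35 + L(-1)*c = -35 + (2*(-1)/(-3 - 1))*1 = -35 + (2*(-1)/(-4))*1 = -35 + (2*(-1)*(-¼))*1 = -35 + (½)*1 = -35 + ½ = -69/2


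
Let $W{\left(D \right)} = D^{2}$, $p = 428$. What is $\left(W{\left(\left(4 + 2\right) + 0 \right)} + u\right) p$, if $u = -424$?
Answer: $-166064$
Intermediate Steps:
$\left(W{\left(\left(4 + 2\right) + 0 \right)} + u\right) p = \left(\left(\left(4 + 2\right) + 0\right)^{2} - 424\right) 428 = \left(\left(6 + 0\right)^{2} - 424\right) 428 = \left(6^{2} - 424\right) 428 = \left(36 - 424\right) 428 = \left(-388\right) 428 = -166064$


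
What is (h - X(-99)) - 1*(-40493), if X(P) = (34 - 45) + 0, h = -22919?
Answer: 17585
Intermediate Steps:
X(P) = -11 (X(P) = -11 + 0 = -11)
(h - X(-99)) - 1*(-40493) = (-22919 - 1*(-11)) - 1*(-40493) = (-22919 + 11) + 40493 = -22908 + 40493 = 17585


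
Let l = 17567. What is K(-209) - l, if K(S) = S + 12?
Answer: -17764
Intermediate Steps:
K(S) = 12 + S
K(-209) - l = (12 - 209) - 1*17567 = -197 - 17567 = -17764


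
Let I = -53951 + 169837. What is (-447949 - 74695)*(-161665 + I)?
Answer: 23926119676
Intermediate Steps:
I = 115886
(-447949 - 74695)*(-161665 + I) = (-447949 - 74695)*(-161665 + 115886) = -522644*(-45779) = 23926119676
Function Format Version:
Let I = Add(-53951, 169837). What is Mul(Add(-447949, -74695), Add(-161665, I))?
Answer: 23926119676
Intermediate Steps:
I = 115886
Mul(Add(-447949, -74695), Add(-161665, I)) = Mul(Add(-447949, -74695), Add(-161665, 115886)) = Mul(-522644, -45779) = 23926119676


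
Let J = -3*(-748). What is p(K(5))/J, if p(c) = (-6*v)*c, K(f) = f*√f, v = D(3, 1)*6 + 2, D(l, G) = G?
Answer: -20*√5/187 ≈ -0.23915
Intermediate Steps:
J = 2244
v = 8 (v = 1*6 + 2 = 6 + 2 = 8)
K(f) = f^(3/2)
p(c) = -48*c (p(c) = (-6*8)*c = -48*c)
p(K(5))/J = -240*√5/2244 = -240*√5*(1/2244) = -20*√5/187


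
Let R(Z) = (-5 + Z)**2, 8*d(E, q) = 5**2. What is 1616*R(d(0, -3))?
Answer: 22725/4 ≈ 5681.3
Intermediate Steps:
d(E, q) = 25/8 (d(E, q) = (1/8)*5**2 = (1/8)*25 = 25/8)
1616*R(d(0, -3)) = 1616*(-5 + 25/8)**2 = 1616*(-15/8)**2 = 1616*(225/64) = 22725/4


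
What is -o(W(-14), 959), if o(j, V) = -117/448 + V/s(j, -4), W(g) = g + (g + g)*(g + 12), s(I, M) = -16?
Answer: 26969/448 ≈ 60.199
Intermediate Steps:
W(g) = g + 2*g*(12 + g) (W(g) = g + (2*g)*(12 + g) = g + 2*g*(12 + g))
o(j, V) = -117/448 - V/16 (o(j, V) = -117/448 + V/(-16) = -117*1/448 + V*(-1/16) = -117/448 - V/16)
-o(W(-14), 959) = -(-117/448 - 1/16*959) = -(-117/448 - 959/16) = -1*(-26969/448) = 26969/448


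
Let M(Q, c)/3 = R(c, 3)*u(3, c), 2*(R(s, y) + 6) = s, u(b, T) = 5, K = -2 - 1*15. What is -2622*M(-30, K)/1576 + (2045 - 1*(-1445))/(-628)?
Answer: 88159685/247432 ≈ 356.30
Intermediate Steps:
K = -17 (K = -2 - 15 = -17)
R(s, y) = -6 + s/2
M(Q, c) = -90 + 15*c/2 (M(Q, c) = 3*((-6 + c/2)*5) = 3*(-30 + 5*c/2) = -90 + 15*c/2)
-2622*M(-30, K)/1576 + (2045 - 1*(-1445))/(-628) = -2622/(1576/(-90 + (15/2)*(-17))) + (2045 - 1*(-1445))/(-628) = -2622/(1576/(-90 - 255/2)) + (2045 + 1445)*(-1/628) = -2622/(1576/(-435/2)) + 3490*(-1/628) = -2622/(1576*(-2/435)) - 1745/314 = -2622/(-3152/435) - 1745/314 = -2622*(-435/3152) - 1745/314 = 570285/1576 - 1745/314 = 88159685/247432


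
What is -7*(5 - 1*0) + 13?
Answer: -22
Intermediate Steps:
-7*(5 - 1*0) + 13 = -7*(5 + 0) + 13 = -7*5 + 13 = -35 + 13 = -22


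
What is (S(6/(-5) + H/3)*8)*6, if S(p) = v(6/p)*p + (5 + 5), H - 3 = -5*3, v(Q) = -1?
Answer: 3648/5 ≈ 729.60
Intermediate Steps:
H = -12 (H = 3 - 5*3 = 3 - 15 = -12)
S(p) = 10 - p (S(p) = -p + (5 + 5) = -p + 10 = 10 - p)
(S(6/(-5) + H/3)*8)*6 = ((10 - (6/(-5) - 12/3))*8)*6 = ((10 - (6*(-⅕) - 12*⅓))*8)*6 = ((10 - (-6/5 - 4))*8)*6 = ((10 - 1*(-26/5))*8)*6 = ((10 + 26/5)*8)*6 = ((76/5)*8)*6 = (608/5)*6 = 3648/5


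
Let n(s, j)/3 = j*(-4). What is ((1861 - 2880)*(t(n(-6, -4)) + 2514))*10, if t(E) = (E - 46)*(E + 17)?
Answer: -26942360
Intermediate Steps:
n(s, j) = -12*j (n(s, j) = 3*(j*(-4)) = 3*(-4*j) = -12*j)
t(E) = (-46 + E)*(17 + E)
((1861 - 2880)*(t(n(-6, -4)) + 2514))*10 = ((1861 - 2880)*((-782 + (-12*(-4))**2 - (-348)*(-4)) + 2514))*10 = -1019*((-782 + 48**2 - 29*48) + 2514)*10 = -1019*((-782 + 2304 - 1392) + 2514)*10 = -1019*(130 + 2514)*10 = -1019*2644*10 = -2694236*10 = -26942360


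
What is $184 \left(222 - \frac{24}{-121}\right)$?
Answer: $\frac{4947024}{121} \approx 40885.0$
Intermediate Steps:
$184 \left(222 - \frac{24}{-121}\right) = 184 \left(222 - - \frac{24}{121}\right) = 184 \left(222 + \frac{24}{121}\right) = 184 \cdot \frac{26886}{121} = \frac{4947024}{121}$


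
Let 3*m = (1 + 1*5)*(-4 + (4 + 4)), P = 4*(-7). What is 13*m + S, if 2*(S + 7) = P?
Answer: 83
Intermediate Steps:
P = -28
m = 8 (m = ((1 + 1*5)*(-4 + (4 + 4)))/3 = ((1 + 5)*(-4 + 8))/3 = (6*4)/3 = (1/3)*24 = 8)
S = -21 (S = -7 + (1/2)*(-28) = -7 - 14 = -21)
13*m + S = 13*8 - 21 = 104 - 21 = 83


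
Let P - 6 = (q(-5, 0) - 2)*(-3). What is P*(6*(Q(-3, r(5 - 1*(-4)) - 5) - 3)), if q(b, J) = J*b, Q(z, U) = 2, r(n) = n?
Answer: -72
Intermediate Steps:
P = 12 (P = 6 + (0*(-5) - 2)*(-3) = 6 + (0 - 2)*(-3) = 6 - 2*(-3) = 6 + 6 = 12)
P*(6*(Q(-3, r(5 - 1*(-4)) - 5) - 3)) = 12*(6*(2 - 3)) = 12*(6*(-1)) = 12*(-6) = -72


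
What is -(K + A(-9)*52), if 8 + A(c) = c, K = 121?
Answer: 763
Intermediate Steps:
A(c) = -8 + c
-(K + A(-9)*52) = -(121 + (-8 - 9)*52) = -(121 - 17*52) = -(121 - 884) = -1*(-763) = 763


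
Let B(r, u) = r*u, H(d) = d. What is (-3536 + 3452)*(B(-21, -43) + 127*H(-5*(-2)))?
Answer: -182532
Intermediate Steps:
(-3536 + 3452)*(B(-21, -43) + 127*H(-5*(-2))) = (-3536 + 3452)*(-21*(-43) + 127*(-5*(-2))) = -84*(903 + 127*10) = -84*(903 + 1270) = -84*2173 = -182532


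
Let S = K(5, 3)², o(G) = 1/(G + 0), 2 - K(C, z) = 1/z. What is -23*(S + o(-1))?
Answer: -368/9 ≈ -40.889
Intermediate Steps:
K(C, z) = 2 - 1/z
o(G) = 1/G
S = 25/9 (S = (2 - 1/3)² = (2 - 1*⅓)² = (2 - ⅓)² = (5/3)² = 25/9 ≈ 2.7778)
-23*(S + o(-1)) = -23*(25/9 + 1/(-1)) = -23*(25/9 - 1) = -23*16/9 = -368/9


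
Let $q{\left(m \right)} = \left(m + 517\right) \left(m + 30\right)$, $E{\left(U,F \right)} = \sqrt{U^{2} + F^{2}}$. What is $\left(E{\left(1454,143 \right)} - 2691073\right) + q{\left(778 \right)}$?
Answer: $-1644713 + \sqrt{2134565} \approx -1.6433 \cdot 10^{6}$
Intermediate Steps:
$E{\left(U,F \right)} = \sqrt{F^{2} + U^{2}}$
$q{\left(m \right)} = \left(30 + m\right) \left(517 + m\right)$ ($q{\left(m \right)} = \left(517 + m\right) \left(30 + m\right) = \left(30 + m\right) \left(517 + m\right)$)
$\left(E{\left(1454,143 \right)} - 2691073\right) + q{\left(778 \right)} = \left(\sqrt{143^{2} + 1454^{2}} - 2691073\right) + \left(15510 + 778^{2} + 547 \cdot 778\right) = \left(\sqrt{20449 + 2114116} - 2691073\right) + \left(15510 + 605284 + 425566\right) = \left(\sqrt{2134565} - 2691073\right) + 1046360 = \left(-2691073 + \sqrt{2134565}\right) + 1046360 = -1644713 + \sqrt{2134565}$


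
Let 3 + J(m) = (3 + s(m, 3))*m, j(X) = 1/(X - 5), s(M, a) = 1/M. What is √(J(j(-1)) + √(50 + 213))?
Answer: √(-10 + 4*√263)/2 ≈ 3.7037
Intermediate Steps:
j(X) = 1/(-5 + X)
J(m) = -3 + m*(3 + 1/m) (J(m) = -3 + (3 + 1/m)*m = -3 + m*(3 + 1/m))
√(J(j(-1)) + √(50 + 213)) = √((-2 + 3/(-5 - 1)) + √(50 + 213)) = √((-2 + 3/(-6)) + √263) = √((-2 + 3*(-⅙)) + √263) = √((-2 - ½) + √263) = √(-5/2 + √263)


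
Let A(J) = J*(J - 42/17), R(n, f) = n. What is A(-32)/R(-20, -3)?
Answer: -4688/85 ≈ -55.153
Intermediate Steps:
A(J) = J*(-42/17 + J) (A(J) = J*(J - 42*1/17) = J*(J - 42/17) = J*(-42/17 + J))
A(-32)/R(-20, -3) = ((1/17)*(-32)*(-42 + 17*(-32)))/(-20) = ((1/17)*(-32)*(-42 - 544))*(-1/20) = ((1/17)*(-32)*(-586))*(-1/20) = (18752/17)*(-1/20) = -4688/85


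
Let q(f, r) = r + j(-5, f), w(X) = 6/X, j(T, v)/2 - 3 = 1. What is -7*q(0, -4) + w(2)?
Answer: -25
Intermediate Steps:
j(T, v) = 8 (j(T, v) = 6 + 2*1 = 6 + 2 = 8)
q(f, r) = 8 + r (q(f, r) = r + 8 = 8 + r)
-7*q(0, -4) + w(2) = -7*(8 - 4) + 6/2 = -7*4 + 6*(1/2) = -28 + 3 = -25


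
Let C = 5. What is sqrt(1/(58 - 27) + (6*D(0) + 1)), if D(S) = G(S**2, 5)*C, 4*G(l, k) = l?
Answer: 4*sqrt(62)/31 ≈ 1.0160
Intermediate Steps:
G(l, k) = l/4
D(S) = 5*S**2/4 (D(S) = (S**2/4)*5 = 5*S**2/4)
sqrt(1/(58 - 27) + (6*D(0) + 1)) = sqrt(1/(58 - 27) + (6*((5/4)*0**2) + 1)) = sqrt(1/31 + (6*((5/4)*0) + 1)) = sqrt(1/31 + (6*0 + 1)) = sqrt(1/31 + (0 + 1)) = sqrt(1/31 + 1) = sqrt(32/31) = 4*sqrt(62)/31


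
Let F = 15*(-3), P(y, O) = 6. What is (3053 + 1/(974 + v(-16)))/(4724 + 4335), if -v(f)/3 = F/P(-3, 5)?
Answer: 6084631/18054587 ≈ 0.33701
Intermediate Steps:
F = -45
v(f) = 45/2 (v(f) = -(-135)/6 = -3*(-15/2) = 45/2)
(3053 + 1/(974 + v(-16)))/(4724 + 4335) = (3053 + 1/(974 + 45/2))/(4724 + 4335) = (3053 + 1/(1993/2))/9059 = (3053 + 2/1993)*(1/9059) = (6084631/1993)*(1/9059) = 6084631/18054587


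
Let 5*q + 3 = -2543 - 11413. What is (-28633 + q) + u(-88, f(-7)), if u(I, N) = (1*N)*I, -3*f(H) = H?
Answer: -474452/15 ≈ -31630.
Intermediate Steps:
f(H) = -H/3
u(I, N) = I*N (u(I, N) = N*I = I*N)
q = -13959/5 (q = -⅗ + (-2543 - 11413)/5 = -⅗ + (⅕)*(-13956) = -⅗ - 13956/5 = -13959/5 ≈ -2791.8)
(-28633 + q) + u(-88, f(-7)) = (-28633 - 13959/5) - (-88)*(-7)/3 = -157124/5 - 88*7/3 = -157124/5 - 616/3 = -474452/15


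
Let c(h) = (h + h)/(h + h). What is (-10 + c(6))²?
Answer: 81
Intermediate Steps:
c(h) = 1 (c(h) = (2*h)/((2*h)) = (2*h)*(1/(2*h)) = 1)
(-10 + c(6))² = (-10 + 1)² = (-9)² = 81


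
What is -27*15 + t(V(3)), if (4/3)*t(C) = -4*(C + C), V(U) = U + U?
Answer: -441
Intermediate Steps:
V(U) = 2*U
t(C) = -6*C (t(C) = 3*(-4*(C + C))/4 = 3*(-8*C)/4 = -6*C)
-27*15 + t(V(3)) = -27*15 - 12*3 = -405 - 6*6 = -405 - 36 = -441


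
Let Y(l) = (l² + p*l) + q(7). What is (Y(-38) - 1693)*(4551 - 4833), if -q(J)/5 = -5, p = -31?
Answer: -269028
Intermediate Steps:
q(J) = 25 (q(J) = -5*(-5) = 25)
Y(l) = 25 + l² - 31*l (Y(l) = (l² - 31*l) + 25 = 25 + l² - 31*l)
(Y(-38) - 1693)*(4551 - 4833) = ((25 + (-38)² - 31*(-38)) - 1693)*(4551 - 4833) = ((25 + 1444 + 1178) - 1693)*(-282) = (2647 - 1693)*(-282) = 954*(-282) = -269028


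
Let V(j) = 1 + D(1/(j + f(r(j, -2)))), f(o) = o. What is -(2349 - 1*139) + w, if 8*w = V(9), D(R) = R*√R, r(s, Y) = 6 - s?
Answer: -17679/8 + √6/288 ≈ -2209.9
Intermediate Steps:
D(R) = R^(3/2)
V(j) = 1 + √6/36 (V(j) = 1 + (1/(j + (6 - j)))^(3/2) = 1 + (1/6)^(3/2) = 1 + (⅙)^(3/2) = 1 + √6/36)
w = ⅛ + √6/288 (w = (1 + √6/36)/8 = ⅛ + √6/288 ≈ 0.13351)
-(2349 - 1*139) + w = -(2349 - 1*139) + (⅛ + √6/288) = -(2349 - 139) + (⅛ + √6/288) = -1*2210 + (⅛ + √6/288) = -2210 + (⅛ + √6/288) = -17679/8 + √6/288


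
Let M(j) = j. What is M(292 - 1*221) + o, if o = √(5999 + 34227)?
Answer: 71 + √40226 ≈ 271.56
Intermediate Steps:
o = √40226 ≈ 200.56
M(292 - 1*221) + o = (292 - 1*221) + √40226 = (292 - 221) + √40226 = 71 + √40226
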